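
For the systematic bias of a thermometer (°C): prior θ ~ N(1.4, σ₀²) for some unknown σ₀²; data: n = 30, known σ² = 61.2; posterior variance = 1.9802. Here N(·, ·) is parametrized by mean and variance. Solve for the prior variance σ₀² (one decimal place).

σ₀² = 67.6

For the Normal–Normal model with known σ², precisions add: τ_n = τ₀ + n/σ².
So 1/σ₀² = 1/1.9802 − 30/61.2 = 0.504999 − 0.490196 = 0.014803.
Hence σ₀² = 1/0.014803 ≈ 67.6.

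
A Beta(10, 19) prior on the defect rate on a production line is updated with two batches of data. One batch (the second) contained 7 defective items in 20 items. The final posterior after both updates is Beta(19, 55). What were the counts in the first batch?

Because Beta–binomial updating is additive in the counts, the combined data contributed (α_post−α_prior, β_post−β_prior) successes and failures.
Total across both batches: 19−10=9 defective items, 55−19=36 good items.
Subtract the second batch: 9−7=2 defective items and 36−13=23 good items.

2 defective items and 23 good items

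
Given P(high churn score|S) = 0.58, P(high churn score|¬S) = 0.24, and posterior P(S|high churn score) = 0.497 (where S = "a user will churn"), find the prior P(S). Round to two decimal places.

Bayes' rule in odds form gives O(S|E) = O(S)·[P(E|S)/P(E|¬S)], hence O(S) = O(S|E)/LR.
Posterior odds = 0.497/(1−0.497) = 0.9881. LR = 0.58/0.24 = 2.4167.
Prior odds = 0.9881/2.4167 = 0.4089, so P(S) = 0.4089/(1+0.4089) ≈ 0.29.

P(S) = 0.29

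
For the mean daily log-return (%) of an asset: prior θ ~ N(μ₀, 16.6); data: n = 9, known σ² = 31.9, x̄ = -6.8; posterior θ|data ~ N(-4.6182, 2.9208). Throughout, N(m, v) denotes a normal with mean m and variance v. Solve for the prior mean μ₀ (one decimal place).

The posterior mean is a precision-weighted average: μ_n = (τ₀μ₀ + τ_data·x̄)/(τ₀+τ_data), with τ₀=1/σ₀² and τ_data=n/σ².
Here τ₀ = 1/16.6 = 0.060241 and τ_data = 9/31.9 = 0.282132, so τ_n = 0.342373.
Rearranging for μ₀: μ₀ = (μ_n·τ_n − τ_data·x̄)/τ₀ = (-4.6182·0.342373 − 0.282132·-6.8) / 0.060241 = 0.337351/0.060241 ≈ 5.6.

μ₀ = 5.6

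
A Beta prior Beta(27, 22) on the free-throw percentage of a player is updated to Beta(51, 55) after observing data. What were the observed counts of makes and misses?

Under Beta–binomial conjugacy the posterior parameters are (α+s, β+f).
Match parameters: s=51−27=24, f=55−22=33.

24 makes and 33 misses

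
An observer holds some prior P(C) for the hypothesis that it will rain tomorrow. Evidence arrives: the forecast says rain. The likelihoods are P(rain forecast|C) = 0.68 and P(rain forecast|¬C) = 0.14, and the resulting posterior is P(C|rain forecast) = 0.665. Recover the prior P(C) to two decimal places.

P(C) = 0.29

Bayes' rule in odds form gives O(C|E) = O(C)·[P(E|C)/P(E|¬C)], hence O(C) = O(C|E)/LR.
Posterior odds = 0.665/(1−0.665) = 1.9851. LR = 0.68/0.14 = 4.8571.
Prior odds = 1.9851/4.8571 = 0.4087, so P(C) = 0.4087/(1+0.4087) ≈ 0.29.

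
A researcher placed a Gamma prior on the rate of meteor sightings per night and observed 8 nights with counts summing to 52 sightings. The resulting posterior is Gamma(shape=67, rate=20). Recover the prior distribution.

A Gamma(α, β) prior (rate parametrization) on a Poisson rate with n observations summing to S gives posterior Gamma(α+S, β+n).
So α = 67 − 52 = 15 and β = 20 − 8 = 12.

Gamma(shape=15, rate=12)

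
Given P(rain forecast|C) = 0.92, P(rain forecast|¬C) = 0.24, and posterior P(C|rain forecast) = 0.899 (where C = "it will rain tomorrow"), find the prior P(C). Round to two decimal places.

P(C) = 0.70

Bayes' rule in odds form gives O(C|E) = O(C)·[P(E|C)/P(E|¬C)], hence O(C) = O(C|E)/LR.
Posterior odds = 0.899/(1−0.899) = 8.9010. LR = 0.92/0.24 = 3.8333.
Prior odds = 8.9010/3.8333 = 2.3220, so P(C) = 2.3220/(1+2.3220) ≈ 0.70.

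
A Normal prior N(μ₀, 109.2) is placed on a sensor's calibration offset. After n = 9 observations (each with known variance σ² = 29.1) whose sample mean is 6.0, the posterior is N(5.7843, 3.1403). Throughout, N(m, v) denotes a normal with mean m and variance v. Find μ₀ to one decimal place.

With known observation variance, the Normal–Normal posterior has precision τ_n = τ₀ + n/σ² and mean μ_n = (τ₀μ₀ + (n/σ²)x̄)/τ_n.
Here τ₀ = 1/109.2 = 0.009158 and τ_data = 9/29.1 = 0.309278, so τ_n = 0.318436.
Rearranging for μ₀: μ₀ = (μ_n·τ_n − τ_data·x̄)/τ₀ = (5.7843·0.318436 − 0.309278·6.0) / 0.009158 = -0.013739/0.009158 ≈ -1.5.

μ₀ = -1.5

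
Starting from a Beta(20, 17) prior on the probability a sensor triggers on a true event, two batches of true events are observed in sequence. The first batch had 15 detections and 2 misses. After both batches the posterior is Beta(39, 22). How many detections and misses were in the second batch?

4 detections and 3 misses

Sequential conjugate updates are equivalent to a single update on the pooled data, so total successes = posterior α − prior α and total failures = posterior β − prior β.
Total across both batches: 39−20=19 detections, 22−17=5 misses.
Subtract the first batch: 19−15=4 detections and 5−2=3 misses.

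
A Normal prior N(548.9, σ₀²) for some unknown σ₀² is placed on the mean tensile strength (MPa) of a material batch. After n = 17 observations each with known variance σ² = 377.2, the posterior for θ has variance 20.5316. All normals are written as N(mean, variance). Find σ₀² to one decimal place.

σ₀² = 275.0

Posterior precision equals prior precision plus data precision: 1/σ_n² = 1/σ₀² + n/σ².
So 1/σ₀² = 1/20.5316 − 17/377.2 = 0.048705 − 0.045069 = 0.003636.
Hence σ₀² = 1/0.003636 ≈ 275.0.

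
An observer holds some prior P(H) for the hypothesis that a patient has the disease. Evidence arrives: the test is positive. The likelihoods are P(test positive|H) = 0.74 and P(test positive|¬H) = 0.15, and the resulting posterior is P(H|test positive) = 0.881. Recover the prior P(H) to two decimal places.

P(H) = 0.60

In odds form, posterior odds = prior odds × likelihood ratio, so prior odds = posterior odds ÷ LR.
Posterior odds = 0.881/(1−0.881) = 7.4034. LR = 0.74/0.15 = 4.9333.
Prior odds = 7.4034/4.9333 = 1.5007, so P(H) = 1.5007/(1+1.5007) ≈ 0.60.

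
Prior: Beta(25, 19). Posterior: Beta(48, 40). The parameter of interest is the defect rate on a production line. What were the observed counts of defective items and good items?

23 defective items and 21 good items

A Beta(a, b) prior with s successes and f failures in binomial data gives a Beta(a+s, b+f) posterior.
Match parameters: s=48−25=23, f=40−19=21.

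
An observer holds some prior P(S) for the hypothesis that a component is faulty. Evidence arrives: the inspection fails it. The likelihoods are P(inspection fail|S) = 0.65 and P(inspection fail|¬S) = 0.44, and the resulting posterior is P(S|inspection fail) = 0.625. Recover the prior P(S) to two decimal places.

In odds form, posterior odds = prior odds × likelihood ratio, so prior odds = posterior odds ÷ LR.
Posterior odds = 0.625/(1−0.625) = 1.6667. LR = 0.65/0.44 = 1.4773.
Prior odds = 1.6667/1.4773 = 1.1282, so P(S) = 1.1282/(1+1.1282) ≈ 0.53.

P(S) = 0.53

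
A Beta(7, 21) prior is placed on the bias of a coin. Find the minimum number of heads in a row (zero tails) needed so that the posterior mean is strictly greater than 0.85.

After k heads and 0 tails the posterior is Beta(7+k, 21), with mean (7+k)/(7+21+k).
Set (7+k)/(28+k) > 0.85 and solve: k > (0.85·28 − 7)/(1 − 0.85) = 112.000.
The smallest integer exceeding 112.000 is 113, and checking k=113: (120)/(141) = 0.8511 > 0.85.

k = 113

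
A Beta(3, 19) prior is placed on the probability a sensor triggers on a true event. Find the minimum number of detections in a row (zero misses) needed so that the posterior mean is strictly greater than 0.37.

After k detections and 0 misses the posterior is Beta(3+k, 19), with mean (3+k)/(3+19+k).
Set (3+k)/(22+k) > 0.37 and solve: k > (0.37·22 − 3)/(1 − 0.37) = 8.159.
The smallest integer exceeding 8.159 is 9.

k = 9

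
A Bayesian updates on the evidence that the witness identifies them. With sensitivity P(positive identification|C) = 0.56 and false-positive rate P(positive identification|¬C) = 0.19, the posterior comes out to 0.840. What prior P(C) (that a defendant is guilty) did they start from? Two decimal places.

P(C) = 0.64

In odds form, posterior odds = prior odds × likelihood ratio, so prior odds = posterior odds ÷ LR.
Posterior odds = 0.840/(1−0.840) = 5.2500. LR = 0.56/0.19 = 2.9474.
Prior odds = 5.2500/2.9474 = 1.7812, so P(C) = 1.7812/(1+1.7812) ≈ 0.64.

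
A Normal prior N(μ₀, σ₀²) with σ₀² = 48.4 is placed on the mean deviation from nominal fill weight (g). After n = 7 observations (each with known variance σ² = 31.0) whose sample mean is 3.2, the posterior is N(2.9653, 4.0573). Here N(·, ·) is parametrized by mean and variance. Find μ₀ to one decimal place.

μ₀ = 0.4

The posterior mean is a precision-weighted average: μ_n = (τ₀μ₀ + τ_data·x̄)/(τ₀+τ_data), with τ₀=1/σ₀² and τ_data=n/σ².
Here τ₀ = 1/48.4 = 0.020661 and τ_data = 7/31.0 = 0.225806, so τ_n = 0.246467.
Rearranging for μ₀: μ₀ = (μ_n·τ_n − τ_data·x̄)/τ₀ = (2.9653·0.246467 − 0.225806·3.2) / 0.020661 = 0.008269/0.020661 ≈ 0.4.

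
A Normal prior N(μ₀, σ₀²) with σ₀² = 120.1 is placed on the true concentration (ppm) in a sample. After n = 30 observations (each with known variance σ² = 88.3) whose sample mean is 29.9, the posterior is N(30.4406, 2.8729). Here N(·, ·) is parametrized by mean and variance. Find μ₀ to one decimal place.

μ₀ = 52.5

With known observation variance, the Normal–Normal posterior has precision τ_n = τ₀ + n/σ² and mean μ_n = (τ₀μ₀ + (n/σ²)x̄)/τ_n.
Here τ₀ = 1/120.1 = 0.008326 and τ_data = 30/88.3 = 0.339751, so τ_n = 0.348077.
Rearranging for μ₀: μ₀ = (μ_n·τ_n − τ_data·x̄)/τ₀ = (30.4406·0.348077 − 0.339751·29.9) / 0.008326 = 0.437118/0.008326 ≈ 52.5.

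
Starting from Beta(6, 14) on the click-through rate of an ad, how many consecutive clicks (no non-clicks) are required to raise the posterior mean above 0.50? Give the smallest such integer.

k = 9

After k clicks and 0 non-clicks the posterior is Beta(6+k, 14), with mean (6+k)/(6+14+k).
Set (6+k)/(20+k) > 0.50 and solve: k > (0.50·20 − 6)/(1 − 0.50) = 8.000.
The smallest integer exceeding 8.000 is 9.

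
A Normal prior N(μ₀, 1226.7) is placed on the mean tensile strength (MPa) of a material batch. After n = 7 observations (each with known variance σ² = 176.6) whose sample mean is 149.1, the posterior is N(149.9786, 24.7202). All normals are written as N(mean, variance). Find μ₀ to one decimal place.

With known observation variance, the Normal–Normal posterior has precision τ_n = τ₀ + n/σ² and mean μ_n = (τ₀μ₀ + (n/σ²)x̄)/τ_n.
Here τ₀ = 1/1226.7 = 0.000815 and τ_data = 7/176.6 = 0.039638, so τ_n = 0.040453.
Rearranging for μ₀: μ₀ = (μ_n·τ_n − τ_data·x̄)/τ₀ = (149.9786·0.040453 − 0.039638·149.1) / 0.000815 = 0.157059/0.000815 ≈ 192.7.

μ₀ = 192.7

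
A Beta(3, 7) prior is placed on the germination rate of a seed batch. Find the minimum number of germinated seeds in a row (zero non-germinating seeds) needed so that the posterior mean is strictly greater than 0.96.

After k germinated seeds and 0 non-germinating seeds the posterior is Beta(3+k, 7), with mean (3+k)/(3+7+k).
Set (3+k)/(10+k) > 0.96 and solve: k > (0.96·10 − 3)/(1 − 0.96) = 165.000.
The smallest integer exceeding 165.000 is 166.

k = 166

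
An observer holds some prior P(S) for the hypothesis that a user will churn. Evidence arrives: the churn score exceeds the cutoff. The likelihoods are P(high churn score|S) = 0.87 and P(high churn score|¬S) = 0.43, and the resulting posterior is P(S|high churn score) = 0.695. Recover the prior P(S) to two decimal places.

In odds form, posterior odds = prior odds × likelihood ratio, so prior odds = posterior odds ÷ LR.
Posterior odds = 0.695/(1−0.695) = 2.2787. LR = 0.87/0.43 = 2.0233.
Prior odds = 2.2787/2.0233 = 1.1262, so P(S) = 1.1262/(1+1.1262) ≈ 0.53.

P(S) = 0.53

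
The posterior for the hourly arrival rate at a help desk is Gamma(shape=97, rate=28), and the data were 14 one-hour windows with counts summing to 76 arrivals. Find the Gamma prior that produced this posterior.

Gamma–Poisson conjugacy: posterior shape = α + Σxᵢ, posterior rate = β + n.
So α = 97 − 76 = 21 and β = 28 − 14 = 14.

Gamma(shape=21, rate=14)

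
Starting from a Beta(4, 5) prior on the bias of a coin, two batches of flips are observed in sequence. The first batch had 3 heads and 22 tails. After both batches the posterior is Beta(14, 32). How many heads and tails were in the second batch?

7 heads and 5 tails

Because Beta–binomial updating is additive in the counts, the combined data contributed (α_post−α_prior, β_post−β_prior) successes and failures.
Total across both batches: 14−4=10 heads, 32−5=27 tails.
Subtract the first batch: 10−3=7 heads and 27−22=5 tails.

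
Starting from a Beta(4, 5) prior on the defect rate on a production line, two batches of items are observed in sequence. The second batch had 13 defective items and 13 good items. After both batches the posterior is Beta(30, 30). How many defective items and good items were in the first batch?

13 defective items and 12 good items

Because Beta–binomial updating is additive in the counts, the combined data contributed (α_post−α_prior, β_post−β_prior) successes and failures.
Total across both batches: 30−4=26 defective items, 30−5=25 good items.
Subtract the second batch: 26−13=13 defective items and 25−13=12 good items.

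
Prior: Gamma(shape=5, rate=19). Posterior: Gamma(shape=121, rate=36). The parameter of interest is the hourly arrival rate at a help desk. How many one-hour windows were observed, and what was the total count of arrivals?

n = 17 one-hour windows with total 116 arrivals

A Gamma(α, β) prior (rate parametrization) on a Poisson rate with n observations summing to S gives posterior Gamma(α+S, β+n).
Matching: Σxᵢ = 121 − 5 = 116 and n = 36 − 19 = 17.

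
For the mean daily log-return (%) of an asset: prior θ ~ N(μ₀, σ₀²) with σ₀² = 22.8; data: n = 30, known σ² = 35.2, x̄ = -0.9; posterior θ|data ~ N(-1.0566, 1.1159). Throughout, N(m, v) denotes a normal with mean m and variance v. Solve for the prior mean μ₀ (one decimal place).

μ₀ = -4.1

With known observation variance, the Normal–Normal posterior has precision τ_n = τ₀ + n/σ² and mean μ_n = (τ₀μ₀ + (n/σ²)x̄)/τ_n.
Here τ₀ = 1/22.8 = 0.043860 and τ_data = 30/35.2 = 0.852273, so τ_n = 0.896133.
Rearranging for μ₀: μ₀ = (μ_n·τ_n − τ_data·x̄)/τ₀ = (-1.0566·0.896133 − 0.852273·-0.9) / 0.043860 = -0.179808/0.043860 ≈ -4.1.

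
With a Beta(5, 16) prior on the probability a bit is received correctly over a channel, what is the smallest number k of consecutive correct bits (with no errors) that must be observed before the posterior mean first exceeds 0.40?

k = 6

After k correct bits and 0 errors the posterior is Beta(5+k, 16), with mean (5+k)/(5+16+k).
Set (5+k)/(21+k) > 0.40 and solve: k > (0.40·21 − 5)/(1 − 0.40) = 5.667.
The smallest integer exceeding 5.667 is 6, and checking k=6: (11)/(27) = 0.4074 > 0.40.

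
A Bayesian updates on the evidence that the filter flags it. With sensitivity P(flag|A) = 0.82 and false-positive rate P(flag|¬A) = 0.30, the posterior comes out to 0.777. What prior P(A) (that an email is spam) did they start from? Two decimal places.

In odds form, posterior odds = prior odds × likelihood ratio, so prior odds = posterior odds ÷ LR.
Posterior odds = 0.777/(1−0.777) = 3.4843. LR = 0.82/0.30 = 2.7333.
Prior odds = 3.4843/2.7333 = 1.2748, so P(A) = 1.2748/(1+1.2748) ≈ 0.56.

P(A) = 0.56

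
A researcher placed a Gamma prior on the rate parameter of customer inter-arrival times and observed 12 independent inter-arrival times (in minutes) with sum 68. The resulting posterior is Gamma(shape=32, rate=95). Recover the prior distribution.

Gamma(shape=20, rate=27)

For an exponential likelihood with a Gamma(α, β) prior on the rate, n observations with total T give posterior Gamma(α+n, β+T).
So α = 32 − 12 = 20 and β = 95 − 68 = 27.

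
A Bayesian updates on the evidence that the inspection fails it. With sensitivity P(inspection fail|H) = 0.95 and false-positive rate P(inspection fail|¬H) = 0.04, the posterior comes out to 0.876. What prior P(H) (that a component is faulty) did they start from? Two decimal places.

P(H) = 0.23

In odds form, posterior odds = prior odds × likelihood ratio, so prior odds = posterior odds ÷ LR.
Posterior odds = 0.876/(1−0.876) = 7.0645. LR = 0.95/0.04 = 23.7500.
Prior odds = 7.0645/23.7500 = 0.2975, so P(H) = 0.2975/(1+0.2975) ≈ 0.23.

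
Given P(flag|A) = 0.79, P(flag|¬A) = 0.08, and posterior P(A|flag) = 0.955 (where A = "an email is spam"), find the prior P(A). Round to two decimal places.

P(A) = 0.68

Bayes' rule in odds form gives O(A|E) = O(A)·[P(E|A)/P(E|¬A)], hence O(A) = O(A|E)/LR.
Posterior odds = 0.955/(1−0.955) = 21.2222. LR = 0.79/0.08 = 9.8750.
Prior odds = 21.2222/9.8750 = 2.1491, so P(A) = 2.1491/(1+2.1491) ≈ 0.68.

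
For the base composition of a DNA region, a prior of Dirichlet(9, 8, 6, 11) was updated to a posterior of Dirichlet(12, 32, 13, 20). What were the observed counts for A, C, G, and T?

counts (3, 24, 7, 9)

For a Dirichlet(α) prior with multinomial counts c, the posterior is Dirichlet(α + c) componentwise.
Counts are posterior − prior componentwise: 12−9=3, 32−8=24, 13−6=7, 20−11=9.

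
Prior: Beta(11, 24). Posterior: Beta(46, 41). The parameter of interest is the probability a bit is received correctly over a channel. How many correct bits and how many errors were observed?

35 correct bits and 17 errors

Beta is conjugate to the binomial likelihood: posterior = Beta(α+s, β+f).
Match parameters: s=46−11=35, f=41−24=17.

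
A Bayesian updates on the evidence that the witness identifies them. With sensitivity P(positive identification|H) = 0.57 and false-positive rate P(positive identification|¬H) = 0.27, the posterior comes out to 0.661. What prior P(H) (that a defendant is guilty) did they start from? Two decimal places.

In odds form, posterior odds = prior odds × likelihood ratio, so prior odds = posterior odds ÷ LR.
Posterior odds = 0.661/(1−0.661) = 1.9499. LR = 0.57/0.27 = 2.1111.
Prior odds = 1.9499/2.1111 = 0.9236, so P(H) = 0.9236/(1+0.9236) ≈ 0.48.

P(H) = 0.48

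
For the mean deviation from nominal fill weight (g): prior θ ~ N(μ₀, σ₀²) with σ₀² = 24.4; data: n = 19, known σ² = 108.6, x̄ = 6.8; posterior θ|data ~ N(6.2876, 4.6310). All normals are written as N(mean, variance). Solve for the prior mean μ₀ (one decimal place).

μ₀ = 4.1

With known observation variance, the Normal–Normal posterior has precision τ_n = τ₀ + n/σ² and mean μ_n = (τ₀μ₀ + (n/σ²)x̄)/τ_n.
Here τ₀ = 1/24.4 = 0.040984 and τ_data = 19/108.6 = 0.174954, so τ_n = 0.215938.
Rearranging for μ₀: μ₀ = (μ_n·τ_n − τ_data·x̄)/τ₀ = (6.2876·0.215938 − 0.174954·6.8) / 0.040984 = 0.168045/0.040984 ≈ 4.1.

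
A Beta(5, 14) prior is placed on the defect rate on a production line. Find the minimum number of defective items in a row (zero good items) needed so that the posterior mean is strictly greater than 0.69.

After k defective items and 0 good items the posterior is Beta(5+k, 14), with mean (5+k)/(5+14+k).
Set (5+k)/(19+k) > 0.69 and solve: k > (0.69·19 − 5)/(1 − 0.69) = 26.161.
The smallest integer exceeding 26.161 is 27, and checking k=27: (32)/(46) = 0.6957 > 0.69.

k = 27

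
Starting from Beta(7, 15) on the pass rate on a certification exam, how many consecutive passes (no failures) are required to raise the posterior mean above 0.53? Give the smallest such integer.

After k passes and 0 failures the posterior is Beta(7+k, 15), with mean (7+k)/(7+15+k).
Set (7+k)/(22+k) > 0.53 and solve: k > (0.53·22 − 7)/(1 − 0.53) = 9.915.
The smallest integer exceeding 9.915 is 10.

k = 10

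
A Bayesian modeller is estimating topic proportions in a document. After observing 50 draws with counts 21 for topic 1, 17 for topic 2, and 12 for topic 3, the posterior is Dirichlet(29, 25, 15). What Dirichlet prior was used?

For a Dirichlet(α) prior with multinomial counts c, the posterior is Dirichlet(α + c) componentwise.
Subtract each count from the matching posterior parameter: 29−21=8, 25−17=8, 15−12=3.

Dirichlet(8, 8, 3)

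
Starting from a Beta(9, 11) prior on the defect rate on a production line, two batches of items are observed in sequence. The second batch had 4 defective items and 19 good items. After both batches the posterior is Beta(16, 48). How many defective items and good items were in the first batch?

Sequential conjugate updates are equivalent to a single update on the pooled data, so total successes = posterior α − prior α and total failures = posterior β − prior β.
Total across both batches: 16−9=7 defective items, 48−11=37 good items.
Subtract the second batch: 7−4=3 defective items and 37−19=18 good items.

3 defective items and 18 good items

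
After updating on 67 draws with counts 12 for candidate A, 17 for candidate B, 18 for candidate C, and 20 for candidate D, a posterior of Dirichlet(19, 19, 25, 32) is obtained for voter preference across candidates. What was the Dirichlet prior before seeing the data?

Dirichlet(7, 2, 7, 12)

For a Dirichlet(α) prior with multinomial counts c, the posterior is Dirichlet(α + c) componentwise.
Subtract each count from the matching posterior parameter: 19−12=7, 19−17=2, 25−18=7, 32−20=12.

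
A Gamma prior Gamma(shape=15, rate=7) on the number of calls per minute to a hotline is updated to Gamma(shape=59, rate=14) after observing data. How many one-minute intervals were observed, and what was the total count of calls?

n = 7 one-minute intervals with total 44 calls

Gamma–Poisson conjugacy: posterior shape = α + Σxᵢ, posterior rate = β + n.
Matching: Σxᵢ = 59 − 15 = 44 and n = 14 − 7 = 7.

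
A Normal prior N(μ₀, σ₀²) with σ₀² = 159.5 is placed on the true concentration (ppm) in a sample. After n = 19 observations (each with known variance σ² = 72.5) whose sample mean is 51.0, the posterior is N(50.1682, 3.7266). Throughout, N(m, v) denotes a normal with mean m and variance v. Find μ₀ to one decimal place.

The posterior mean is a precision-weighted average: μ_n = (τ₀μ₀ + τ_data·x̄)/(τ₀+τ_data), with τ₀=1/σ₀² and τ_data=n/σ².
Here τ₀ = 1/159.5 = 0.006270 and τ_data = 19/72.5 = 0.262069, so τ_n = 0.268339.
Rearranging for μ₀: μ₀ = (μ_n·τ_n − τ_data·x̄)/τ₀ = (50.1682·0.268339 − 0.262069·51.0) / 0.006270 = 0.096566/0.006270 ≈ 15.4.

μ₀ = 15.4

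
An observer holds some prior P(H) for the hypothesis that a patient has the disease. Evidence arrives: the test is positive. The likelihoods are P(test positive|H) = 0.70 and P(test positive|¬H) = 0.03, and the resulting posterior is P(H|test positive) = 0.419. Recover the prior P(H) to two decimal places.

In odds form, posterior odds = prior odds × likelihood ratio, so prior odds = posterior odds ÷ LR.
Posterior odds = 0.419/(1−0.419) = 0.7212. LR = 0.70/0.03 = 23.3333.
Prior odds = 0.7212/23.3333 = 0.0309, so P(H) = 0.0309/(1+0.0309) ≈ 0.03.

P(H) = 0.03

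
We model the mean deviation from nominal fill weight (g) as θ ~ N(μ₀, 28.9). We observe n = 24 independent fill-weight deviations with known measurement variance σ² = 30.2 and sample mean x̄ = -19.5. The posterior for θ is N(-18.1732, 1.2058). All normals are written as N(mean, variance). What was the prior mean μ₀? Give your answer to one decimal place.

μ₀ = 12.3

With known observation variance, the Normal–Normal posterior has precision τ_n = τ₀ + n/σ² and mean μ_n = (τ₀μ₀ + (n/σ²)x̄)/τ_n.
Here τ₀ = 1/28.9 = 0.034602 and τ_data = 24/30.2 = 0.794702, so τ_n = 0.829304.
Rearranging for μ₀: μ₀ = (μ_n·τ_n − τ_data·x̄)/τ₀ = (-18.1732·0.829304 − 0.794702·-19.5) / 0.034602 = 0.425582/0.034602 ≈ 12.3.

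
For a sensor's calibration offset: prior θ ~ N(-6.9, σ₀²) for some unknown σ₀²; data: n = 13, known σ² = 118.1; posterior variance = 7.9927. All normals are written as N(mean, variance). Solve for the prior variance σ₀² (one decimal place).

σ₀² = 66.5

Posterior precision equals prior precision plus data precision: 1/σ_n² = 1/σ₀² + n/σ².
So 1/σ₀² = 1/7.9927 − 13/118.1 = 0.125114 − 0.110076 = 0.015038.
Hence σ₀² = 1/0.015038 ≈ 66.5.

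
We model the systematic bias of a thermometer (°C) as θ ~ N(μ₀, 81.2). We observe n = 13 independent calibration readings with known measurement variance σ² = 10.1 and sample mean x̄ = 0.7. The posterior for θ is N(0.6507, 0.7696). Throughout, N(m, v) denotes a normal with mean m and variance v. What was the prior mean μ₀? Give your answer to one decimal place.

With known observation variance, the Normal–Normal posterior has precision τ_n = τ₀ + n/σ² and mean μ_n = (τ₀μ₀ + (n/σ²)x̄)/τ_n.
Here τ₀ = 1/81.2 = 0.012315 and τ_data = 13/10.1 = 1.287129, so τ_n = 1.299444.
Rearranging for μ₀: μ₀ = (μ_n·τ_n − τ_data·x̄)/τ₀ = (0.6507·1.299444 − 1.287129·0.7) / 0.012315 = -0.055442/0.012315 ≈ -4.5.

μ₀ = -4.5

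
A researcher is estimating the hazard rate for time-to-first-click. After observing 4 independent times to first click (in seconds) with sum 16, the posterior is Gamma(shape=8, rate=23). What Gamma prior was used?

Gamma(shape=4, rate=7)

Gamma–exponential conjugacy: posterior shape = α + n, posterior rate = β + Σtᵢ.
So α = 8 − 4 = 4 and β = 23 − 16 = 7.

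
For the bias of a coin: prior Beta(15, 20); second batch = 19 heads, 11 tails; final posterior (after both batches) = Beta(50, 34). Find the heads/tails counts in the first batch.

16 heads and 3 tails

Sequential conjugate updates are equivalent to a single update on the pooled data, so total successes = posterior α − prior α and total failures = posterior β − prior β.
Total across both batches: 50−15=35 heads, 34−20=14 tails.
Subtract the second batch: 35−19=16 heads and 14−11=3 tails.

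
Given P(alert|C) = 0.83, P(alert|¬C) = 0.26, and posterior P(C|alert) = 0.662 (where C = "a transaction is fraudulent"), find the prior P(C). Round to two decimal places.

Bayes' rule in odds form gives O(C|E) = O(C)·[P(E|C)/P(E|¬C)], hence O(C) = O(C|E)/LR.
Posterior odds = 0.662/(1−0.662) = 1.9586. LR = 0.83/0.26 = 3.1923.
Prior odds = 1.9586/3.1923 = 0.6135, so P(C) = 0.6135/(1+0.6135) ≈ 0.38.

P(C) = 0.38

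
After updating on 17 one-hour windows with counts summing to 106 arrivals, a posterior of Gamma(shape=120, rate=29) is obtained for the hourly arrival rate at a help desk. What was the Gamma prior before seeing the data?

Gamma(shape=14, rate=12)

A Gamma(α, β) prior (rate parametrization) on a Poisson rate with n observations summing to S gives posterior Gamma(α+S, β+n).
So α = 120 − 106 = 14 and β = 29 − 17 = 12.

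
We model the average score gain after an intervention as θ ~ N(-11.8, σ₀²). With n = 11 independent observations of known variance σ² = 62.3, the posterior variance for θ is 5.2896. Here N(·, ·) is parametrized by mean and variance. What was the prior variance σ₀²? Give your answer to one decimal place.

For the Normal–Normal model with known σ², precisions add: τ_n = τ₀ + n/σ².
So 1/σ₀² = 1/5.2896 − 11/62.3 = 0.189050 − 0.176565 = 0.012485.
Hence σ₀² = 1/0.012485 ≈ 80.1.

σ₀² = 80.1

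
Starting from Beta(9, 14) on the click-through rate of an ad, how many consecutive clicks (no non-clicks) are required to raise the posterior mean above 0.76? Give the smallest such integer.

After k clicks and 0 non-clicks the posterior is Beta(9+k, 14), with mean (9+k)/(9+14+k).
Set (9+k)/(23+k) > 0.76 and solve: k > (0.76·23 − 9)/(1 − 0.76) = 35.333.
The smallest integer exceeding 35.333 is 36.

k = 36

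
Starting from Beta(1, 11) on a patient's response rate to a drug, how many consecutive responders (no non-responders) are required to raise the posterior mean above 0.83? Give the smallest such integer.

After k responders and 0 non-responders the posterior is Beta(1+k, 11), with mean (1+k)/(1+11+k).
Set (1+k)/(12+k) > 0.83 and solve: k > (0.83·12 − 1)/(1 − 0.83) = 52.706.
The smallest integer exceeding 52.706 is 53.

k = 53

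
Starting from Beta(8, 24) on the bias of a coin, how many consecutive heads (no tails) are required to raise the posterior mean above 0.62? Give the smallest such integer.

After k heads and 0 tails the posterior is Beta(8+k, 24), with mean (8+k)/(8+24+k).
Set (8+k)/(32+k) > 0.62 and solve: k > (0.62·32 − 8)/(1 − 0.62) = 31.158.
The smallest integer exceeding 31.158 is 32, and checking k=32: (40)/(64) = 0.6250 > 0.62.

k = 32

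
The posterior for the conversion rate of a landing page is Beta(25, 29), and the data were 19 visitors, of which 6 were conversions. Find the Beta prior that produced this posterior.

Under Beta–binomial conjugacy the posterior parameters are (a+s, b+f).
So a = 25 − 6 = 19 and b = 29 − 13 = 16.

Beta(19, 16)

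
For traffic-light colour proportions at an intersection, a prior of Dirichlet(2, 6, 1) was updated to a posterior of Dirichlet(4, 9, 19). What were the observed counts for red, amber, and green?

For a Dirichlet(α) prior with multinomial counts c, the posterior is Dirichlet(α + c) componentwise.
Counts are posterior − prior componentwise: 4−2=2, 9−6=3, 19−1=18.

counts (2, 3, 18)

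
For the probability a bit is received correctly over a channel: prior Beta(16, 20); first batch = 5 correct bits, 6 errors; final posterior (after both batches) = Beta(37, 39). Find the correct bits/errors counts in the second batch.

16 correct bits and 13 errors

Sequential conjugate updates are equivalent to a single update on the pooled data, so total successes = posterior α − prior α and total failures = posterior β − prior β.
Total across both batches: 37−16=21 correct bits, 39−20=19 errors.
Subtract the first batch: 21−5=16 correct bits and 19−6=13 errors.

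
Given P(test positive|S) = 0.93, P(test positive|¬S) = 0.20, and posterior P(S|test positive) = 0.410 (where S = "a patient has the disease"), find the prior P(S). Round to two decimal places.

P(S) = 0.13

Bayes' rule in odds form gives O(S|E) = O(S)·[P(E|S)/P(E|¬S)], hence O(S) = O(S|E)/LR.
Posterior odds = 0.410/(1−0.410) = 0.6949. LR = 0.93/0.20 = 4.6500.
Prior odds = 0.6949/4.6500 = 0.1494, so P(S) = 0.1494/(1+0.1494) ≈ 0.13.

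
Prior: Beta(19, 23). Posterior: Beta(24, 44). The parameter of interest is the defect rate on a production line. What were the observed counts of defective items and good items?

A Beta(a, b) prior with s successes and f failures in binomial data gives a Beta(a+s, b+f) posterior.
Match parameters: s=24−19=5, f=44−23=21.

5 defective items and 21 good items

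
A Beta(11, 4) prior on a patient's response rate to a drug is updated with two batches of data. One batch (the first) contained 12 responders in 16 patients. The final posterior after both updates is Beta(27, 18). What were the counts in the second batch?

Because Beta–binomial updating is additive in the counts, the combined data contributed (α_post−α_prior, β_post−β_prior) successes and failures.
Total across both batches: 27−11=16 responders, 18−4=14 non-responders.
Subtract the first batch: 16−12=4 responders and 14−4=10 non-responders.

4 responders and 10 non-responders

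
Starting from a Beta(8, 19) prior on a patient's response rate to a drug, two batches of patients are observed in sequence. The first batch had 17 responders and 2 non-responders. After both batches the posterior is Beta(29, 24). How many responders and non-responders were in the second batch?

4 responders and 3 non-responders

Because Beta–binomial updating is additive in the counts, the combined data contributed (α_post−α_prior, β_post−β_prior) successes and failures.
Total across both batches: 29−8=21 responders, 24−19=5 non-responders.
Subtract the first batch: 21−17=4 responders and 5−2=3 non-responders.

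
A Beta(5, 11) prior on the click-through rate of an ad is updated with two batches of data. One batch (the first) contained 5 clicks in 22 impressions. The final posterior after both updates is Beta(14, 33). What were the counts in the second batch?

4 clicks and 5 non-clicks

Sequential conjugate updates are equivalent to a single update on the pooled data, so total successes = posterior α − prior α and total failures = posterior β − prior β.
Total across both batches: 14−5=9 clicks, 33−11=22 non-clicks.
Subtract the first batch: 9−5=4 clicks and 22−17=5 non-clicks.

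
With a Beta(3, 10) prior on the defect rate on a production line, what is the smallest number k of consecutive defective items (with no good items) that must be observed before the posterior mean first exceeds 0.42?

After k defective items and 0 good items the posterior is Beta(3+k, 10), with mean (3+k)/(3+10+k).
Set (3+k)/(13+k) > 0.42 and solve: k > (0.42·13 − 3)/(1 − 0.42) = 4.241.
The smallest integer exceeding 4.241 is 5, and checking k=5: (8)/(18) = 0.4444 > 0.42.

k = 5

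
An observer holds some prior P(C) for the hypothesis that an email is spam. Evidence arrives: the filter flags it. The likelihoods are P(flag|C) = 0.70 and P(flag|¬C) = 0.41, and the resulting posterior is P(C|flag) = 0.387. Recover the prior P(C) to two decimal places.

P(C) = 0.27

Bayes' rule in odds form gives O(C|E) = O(C)·[P(E|C)/P(E|¬C)], hence O(C) = O(C|E)/LR.
Posterior odds = 0.387/(1−0.387) = 0.6313. LR = 0.70/0.41 = 1.7073.
Prior odds = 0.6313/1.7073 = 0.3698, so P(C) = 0.3698/(1+0.3698) ≈ 0.27.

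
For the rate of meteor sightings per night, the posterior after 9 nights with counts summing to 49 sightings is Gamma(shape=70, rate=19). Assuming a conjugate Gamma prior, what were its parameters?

Gamma(shape=21, rate=10)

Gamma–Poisson conjugacy: posterior shape = α + Σxᵢ, posterior rate = β + n.
So α = 70 − 49 = 21 and β = 19 − 9 = 10.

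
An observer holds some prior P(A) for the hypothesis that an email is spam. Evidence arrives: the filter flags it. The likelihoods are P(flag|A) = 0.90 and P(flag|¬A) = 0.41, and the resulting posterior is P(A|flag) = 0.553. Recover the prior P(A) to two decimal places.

P(A) = 0.36

In odds form, posterior odds = prior odds × likelihood ratio, so prior odds = posterior odds ÷ LR.
Posterior odds = 0.553/(1−0.553) = 1.2371. LR = 0.90/0.41 = 2.1951.
Prior odds = 1.2371/2.1951 = 0.5636, so P(A) = 0.5636/(1+0.5636) ≈ 0.36.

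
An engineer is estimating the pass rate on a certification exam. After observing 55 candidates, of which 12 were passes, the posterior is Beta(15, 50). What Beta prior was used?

A Beta(a, b) prior with s successes and f failures in binomial data gives a Beta(a+s, b+f) posterior.
So a = 15 − 12 = 3 and b = 50 − 43 = 7.

Beta(3, 7)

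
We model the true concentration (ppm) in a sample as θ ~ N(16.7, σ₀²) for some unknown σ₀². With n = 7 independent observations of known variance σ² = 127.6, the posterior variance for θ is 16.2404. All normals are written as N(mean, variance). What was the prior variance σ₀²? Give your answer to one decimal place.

Posterior precision equals prior precision plus data precision: 1/σ_n² = 1/σ₀² + n/σ².
So 1/σ₀² = 1/16.2404 − 7/127.6 = 0.061575 − 0.054859 = 0.006716.
Hence σ₀² = 1/0.006716 ≈ 148.9.

σ₀² = 148.9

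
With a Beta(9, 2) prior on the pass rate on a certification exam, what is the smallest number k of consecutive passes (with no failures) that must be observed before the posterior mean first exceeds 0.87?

k = 5

After k passes and 0 failures the posterior is Beta(9+k, 2), with mean (9+k)/(9+2+k).
Set (9+k)/(11+k) > 0.87 and solve: k > (0.87·11 − 9)/(1 − 0.87) = 4.385.
The smallest integer exceeding 4.385 is 5.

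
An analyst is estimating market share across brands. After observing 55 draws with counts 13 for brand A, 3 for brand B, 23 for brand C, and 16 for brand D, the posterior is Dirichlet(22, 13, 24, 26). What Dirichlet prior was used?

Dirichlet(9, 10, 1, 10)

For a Dirichlet(α) prior with multinomial counts c, the posterior is Dirichlet(α + c) componentwise.
Subtract each count from the matching posterior parameter: 22−13=9, 13−3=10, 24−23=1, 26−16=10.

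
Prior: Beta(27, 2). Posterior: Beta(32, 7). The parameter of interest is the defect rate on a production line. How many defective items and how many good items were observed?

5 defective items and 5 good items

Under Beta–binomial conjugacy the posterior parameters are (a+s, b+f).
Match parameters: s=32−27=5, f=7−2=5.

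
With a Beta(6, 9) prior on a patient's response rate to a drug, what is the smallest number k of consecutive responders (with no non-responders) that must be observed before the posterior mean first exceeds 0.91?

After k responders and 0 non-responders the posterior is Beta(6+k, 9), with mean (6+k)/(6+9+k).
Set (6+k)/(15+k) > 0.91 and solve: k > (0.91·15 − 6)/(1 − 0.91) = 85.000.
The smallest integer exceeding 85.000 is 86, and checking k=86: (92)/(101) = 0.9109 > 0.91.

k = 86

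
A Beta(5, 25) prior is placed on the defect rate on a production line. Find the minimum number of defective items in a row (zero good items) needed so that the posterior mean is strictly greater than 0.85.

After k defective items and 0 good items the posterior is Beta(5+k, 25), with mean (5+k)/(5+25+k).
Set (5+k)/(30+k) > 0.85 and solve: k > (0.85·30 − 5)/(1 − 0.85) = 136.667.
The smallest integer exceeding 136.667 is 137.

k = 137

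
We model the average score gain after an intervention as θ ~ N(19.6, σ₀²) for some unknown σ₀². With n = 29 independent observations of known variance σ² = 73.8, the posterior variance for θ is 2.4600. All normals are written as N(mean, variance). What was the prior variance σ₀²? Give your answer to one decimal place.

σ₀² = 73.8

For the Normal–Normal model with known σ², precisions add: τ_n = τ₀ + n/σ².
So 1/σ₀² = 1/2.4600 − 29/73.8 = 0.406504 − 0.392954 = 0.013550.
Hence σ₀² = 1/0.013550 ≈ 73.8.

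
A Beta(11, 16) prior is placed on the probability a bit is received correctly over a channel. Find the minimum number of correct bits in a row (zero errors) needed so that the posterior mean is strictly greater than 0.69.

After k correct bits and 0 errors the posterior is Beta(11+k, 16), with mean (11+k)/(11+16+k).
Set (11+k)/(27+k) > 0.69 and solve: k > (0.69·27 − 11)/(1 − 0.69) = 24.613.
The smallest integer exceeding 24.613 is 25.

k = 25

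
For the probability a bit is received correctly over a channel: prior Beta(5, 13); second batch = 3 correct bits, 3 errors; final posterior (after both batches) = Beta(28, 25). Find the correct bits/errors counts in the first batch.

20 correct bits and 9 errors

Sequential conjugate updates are equivalent to a single update on the pooled data, so total successes = posterior α − prior α and total failures = posterior β − prior β.
Total across both batches: 28−5=23 correct bits, 25−13=12 errors.
Subtract the second batch: 23−3=20 correct bits and 12−3=9 errors.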